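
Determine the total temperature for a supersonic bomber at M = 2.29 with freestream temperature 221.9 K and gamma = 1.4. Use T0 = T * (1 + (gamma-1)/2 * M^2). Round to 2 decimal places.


Step 1: (gamma-1)/2 = 0.2
Step 2: M^2 = 5.2441
Step 3: 1 + 0.2 * 5.2441 = 2.04882
Step 4: T0 = 221.9 * 2.04882 = 454.63 K

454.63


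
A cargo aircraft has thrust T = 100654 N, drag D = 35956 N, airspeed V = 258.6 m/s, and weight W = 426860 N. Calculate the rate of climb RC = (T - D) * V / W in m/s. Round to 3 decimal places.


Step 1: Excess thrust = T - D = 100654 - 35956 = 64698 N
Step 2: Excess power = 64698 * 258.6 = 16730902.8 W
Step 3: RC = 16730902.8 / 426860 = 39.195 m/s

39.195


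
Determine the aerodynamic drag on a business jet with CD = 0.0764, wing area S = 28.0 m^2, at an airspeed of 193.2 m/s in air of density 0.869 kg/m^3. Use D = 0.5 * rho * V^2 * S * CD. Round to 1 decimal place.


Step 1: Dynamic pressure q = 0.5 * 0.869 * 193.2^2 = 16218.2513 Pa
Step 2: Drag D = q * S * CD = 16218.2513 * 28.0 * 0.0764
Step 3: D = 34694.1 N

34694.1


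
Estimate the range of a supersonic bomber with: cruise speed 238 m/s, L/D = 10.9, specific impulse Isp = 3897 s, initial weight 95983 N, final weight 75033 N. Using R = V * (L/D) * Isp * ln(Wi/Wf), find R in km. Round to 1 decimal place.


Step 1: Coefficient = V * (L/D) * Isp = 238 * 10.9 * 3897 = 10109597.4 m
Step 2: Wi/Wf = 95983 / 75033 = 1.27921
Step 3: ln(1.27921) = 0.246243
Step 4: R = 10109597.4 * 0.246243 = 2489418.4 m = 2489.4 km

2489.4


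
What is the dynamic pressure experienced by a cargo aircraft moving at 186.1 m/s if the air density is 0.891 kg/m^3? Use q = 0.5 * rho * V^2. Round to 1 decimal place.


Step 1: V^2 = 186.1^2 = 34633.21
Step 2: q = 0.5 * 0.891 * 34633.21
Step 3: q = 15429.1 Pa

15429.1


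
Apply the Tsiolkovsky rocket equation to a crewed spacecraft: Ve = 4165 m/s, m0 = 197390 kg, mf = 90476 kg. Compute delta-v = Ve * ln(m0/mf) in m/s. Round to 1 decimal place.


Step 1: Mass ratio m0/mf = 197390 / 90476 = 2.181684
Step 2: ln(2.181684) = 0.780097
Step 3: delta-v = 4165 * 0.780097 = 3249.1 m/s

3249.1


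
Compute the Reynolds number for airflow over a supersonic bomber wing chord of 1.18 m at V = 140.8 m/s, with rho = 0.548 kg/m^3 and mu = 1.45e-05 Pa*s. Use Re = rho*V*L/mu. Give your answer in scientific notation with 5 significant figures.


Step 1: Numerator = rho * V * L = 0.548 * 140.8 * 1.18 = 91.046912
Step 2: Re = 91.046912 / 1.45e-05
Step 3: Re = 6.2791e+06

6.2791e+06


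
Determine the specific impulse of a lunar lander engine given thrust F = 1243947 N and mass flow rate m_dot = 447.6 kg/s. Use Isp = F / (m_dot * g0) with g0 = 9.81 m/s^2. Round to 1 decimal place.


Step 1: m_dot * g0 = 447.6 * 9.81 = 4390.96
Step 2: Isp = 1243947 / 4390.96 = 283.3 s

283.3


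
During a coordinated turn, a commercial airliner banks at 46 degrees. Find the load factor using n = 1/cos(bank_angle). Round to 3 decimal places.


Step 1: Convert 46 degrees to radians = 0.802851
Step 2: cos(46 deg) = 0.694658
Step 3: n = 1 / 0.694658 = 1.440

1.440


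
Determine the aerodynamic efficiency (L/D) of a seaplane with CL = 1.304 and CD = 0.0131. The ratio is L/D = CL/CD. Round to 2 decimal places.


Step 1: L/D = CL / CD = 1.304 / 0.0131
Step 2: L/D = 99.54

99.54


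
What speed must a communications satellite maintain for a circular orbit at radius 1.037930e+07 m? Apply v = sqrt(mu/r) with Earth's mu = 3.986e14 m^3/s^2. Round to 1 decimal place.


Step 1: mu / r = 3.986e14 / 1.037930e+07 = 38403360.5349
Step 2: v = sqrt(38403360.5349) = 6197.0 m/s

6197.0


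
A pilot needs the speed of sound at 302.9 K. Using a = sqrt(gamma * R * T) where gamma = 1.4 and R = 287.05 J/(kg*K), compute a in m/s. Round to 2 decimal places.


Step 1: gamma * R * T = 1.4 * 287.05 * 302.9 = 121726.423
Step 2: a = sqrt(121726.423) = 348.89 m/s

348.89


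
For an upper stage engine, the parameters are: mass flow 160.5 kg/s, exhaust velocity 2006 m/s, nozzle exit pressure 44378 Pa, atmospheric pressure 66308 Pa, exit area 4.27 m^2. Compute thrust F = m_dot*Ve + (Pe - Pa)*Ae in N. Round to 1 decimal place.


Step 1: Momentum thrust = m_dot * Ve = 160.5 * 2006 = 321963.0 N
Step 2: Pressure thrust = (Pe - Pa) * Ae = (44378 - 66308) * 4.27 = -93641.10 N
Step 3: Total thrust F = 321963.0 + -93641.10 = 228321.9 N

228321.9


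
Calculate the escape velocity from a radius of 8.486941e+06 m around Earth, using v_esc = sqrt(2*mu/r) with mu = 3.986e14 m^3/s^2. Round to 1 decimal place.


Step 1: 2*mu/r = 2 * 3.986e14 / 8.486941e+06 = 93932548.8418
Step 2: v_esc = sqrt(93932548.8418) = 9691.9 m/s

9691.9


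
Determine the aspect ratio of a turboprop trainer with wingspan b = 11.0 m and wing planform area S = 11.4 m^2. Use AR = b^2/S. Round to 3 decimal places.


Step 1: b^2 = 11.0^2 = 121.0
Step 2: AR = 121.0 / 11.4 = 10.614

10.614


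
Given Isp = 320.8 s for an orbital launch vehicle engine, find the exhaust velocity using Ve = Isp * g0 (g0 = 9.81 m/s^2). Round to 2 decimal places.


Step 1: Ve = Isp * g0 = 320.8 * 9.81
Step 2: Ve = 3147.05 m/s

3147.05


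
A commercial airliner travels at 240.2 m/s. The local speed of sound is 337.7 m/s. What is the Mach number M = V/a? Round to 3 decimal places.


Step 1: M = V / a = 240.2 / 337.7
Step 2: M = 0.711

0.711


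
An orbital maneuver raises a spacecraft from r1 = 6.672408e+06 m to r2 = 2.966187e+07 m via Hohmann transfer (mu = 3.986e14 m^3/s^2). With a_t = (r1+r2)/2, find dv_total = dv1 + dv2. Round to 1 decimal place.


Step 1: Transfer semi-major axis a_t = (6.672408e+06 + 2.966187e+07) / 2 = 1.816714e+07 m
Step 2: v1 (circular at r1) = sqrt(mu/r1) = 7729.07 m/s
Step 3: v_t1 = sqrt(mu*(2/r1 - 1/a_t)) = 9876.05 m/s
Step 4: dv1 = |9876.05 - 7729.07| = 2146.98 m/s
Step 5: v2 (circular at r2) = 3665.81 m/s, v_t2 = 2221.61 m/s
Step 6: dv2 = |3665.81 - 2221.61| = 1444.2 m/s
Step 7: Total delta-v = 2146.98 + 1444.2 = 3591.2 m/s

3591.2


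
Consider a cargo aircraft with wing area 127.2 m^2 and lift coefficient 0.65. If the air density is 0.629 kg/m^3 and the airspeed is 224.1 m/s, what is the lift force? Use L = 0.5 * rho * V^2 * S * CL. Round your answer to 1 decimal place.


Step 1: Calculate dynamic pressure q = 0.5 * 0.629 * 224.1^2 = 0.5 * 0.629 * 50220.81 = 15794.4447 Pa
Step 2: Multiply by wing area and lift coefficient: L = 15794.4447 * 127.2 * 0.65
Step 3: L = 2009053.3716 * 0.65 = 1305884.7 N

1305884.7


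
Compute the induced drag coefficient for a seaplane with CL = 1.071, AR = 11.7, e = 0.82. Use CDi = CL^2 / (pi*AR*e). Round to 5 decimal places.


Step 1: CL^2 = 1.071^2 = 1.147041
Step 2: pi * AR * e = 3.14159 * 11.7 * 0.82 = 30.14044
Step 3: CDi = 1.147041 / 30.14044 = 0.03806

0.03806


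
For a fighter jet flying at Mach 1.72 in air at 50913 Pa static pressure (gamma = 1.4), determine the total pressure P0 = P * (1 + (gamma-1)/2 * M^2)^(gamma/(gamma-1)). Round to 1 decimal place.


Step 1: (gamma-1)/2 * M^2 = 0.2 * 2.9584 = 0.59168
Step 2: 1 + 0.59168 = 1.59168
Step 3: Exponent gamma/(gamma-1) = 3.5
Step 4: P0 = 50913 * 1.59168^3.5 = 259014.4 Pa

259014.4


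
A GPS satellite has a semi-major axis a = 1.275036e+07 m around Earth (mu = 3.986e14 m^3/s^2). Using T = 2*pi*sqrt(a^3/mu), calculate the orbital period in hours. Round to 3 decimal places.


Step 1: a^3 / mu = 2.072847e+21 / 3.986e14 = 5.200320e+06
Step 2: sqrt(5.200320e+06) = 2280.421 s
Step 3: T = 2*pi * 2280.421 = 14328.31 s
Step 4: T in hours = 14328.31 / 3600 = 3.980 hours

3.980


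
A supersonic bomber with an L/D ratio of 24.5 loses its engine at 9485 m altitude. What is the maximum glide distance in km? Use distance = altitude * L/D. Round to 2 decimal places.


Step 1: Glide distance = altitude * L/D = 9485 * 24.5 = 232382.5 m
Step 2: Convert to km: 232382.5 / 1000 = 232.38 km

232.38


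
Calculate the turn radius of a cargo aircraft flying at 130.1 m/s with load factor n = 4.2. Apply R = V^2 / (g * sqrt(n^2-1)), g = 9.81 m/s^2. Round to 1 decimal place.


Step 1: V^2 = 130.1^2 = 16926.01
Step 2: n^2 - 1 = 4.2^2 - 1 = 16.64
Step 3: sqrt(16.64) = 4.079216
Step 4: R = 16926.01 / (9.81 * 4.079216) = 423.0 m

423.0


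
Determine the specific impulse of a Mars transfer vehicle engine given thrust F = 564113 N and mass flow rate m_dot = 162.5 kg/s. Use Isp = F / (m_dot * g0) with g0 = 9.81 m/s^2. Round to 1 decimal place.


Step 1: m_dot * g0 = 162.5 * 9.81 = 1594.12
Step 2: Isp = 564113 / 1594.12 = 353.9 s

353.9


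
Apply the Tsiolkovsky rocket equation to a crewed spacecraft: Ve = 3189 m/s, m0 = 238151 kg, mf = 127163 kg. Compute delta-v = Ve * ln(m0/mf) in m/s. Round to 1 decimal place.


Step 1: Mass ratio m0/mf = 238151 / 127163 = 1.872801
Step 2: ln(1.872801) = 0.627435
Step 3: delta-v = 3189 * 0.627435 = 2000.9 m/s

2000.9


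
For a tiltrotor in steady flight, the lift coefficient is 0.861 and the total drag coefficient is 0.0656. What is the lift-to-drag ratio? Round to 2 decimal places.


Step 1: L/D = CL / CD = 0.861 / 0.0656
Step 2: L/D = 13.13

13.13


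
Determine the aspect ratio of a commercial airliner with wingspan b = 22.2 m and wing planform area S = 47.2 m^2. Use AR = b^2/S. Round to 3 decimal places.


Step 1: b^2 = 22.2^2 = 492.84
Step 2: AR = 492.84 / 47.2 = 10.442

10.442


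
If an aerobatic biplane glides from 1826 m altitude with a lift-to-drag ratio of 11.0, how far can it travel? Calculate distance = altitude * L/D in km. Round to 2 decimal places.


Step 1: Glide distance = altitude * L/D = 1826 * 11.0 = 20086.0 m
Step 2: Convert to km: 20086.0 / 1000 = 20.09 km

20.09


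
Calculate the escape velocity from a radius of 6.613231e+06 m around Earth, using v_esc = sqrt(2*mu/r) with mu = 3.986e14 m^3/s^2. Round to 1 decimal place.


Step 1: 2*mu/r = 2 * 3.986e14 / 6.613231e+06 = 120546220.1456
Step 2: v_esc = sqrt(120546220.1456) = 10979.4 m/s

10979.4


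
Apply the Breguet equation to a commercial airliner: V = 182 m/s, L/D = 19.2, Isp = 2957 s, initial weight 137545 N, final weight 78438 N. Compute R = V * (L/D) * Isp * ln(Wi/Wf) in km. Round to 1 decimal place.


Step 1: Coefficient = V * (L/D) * Isp = 182 * 19.2 * 2957 = 10332940.8 m
Step 2: Wi/Wf = 137545 / 78438 = 1.753551
Step 3: ln(1.753551) = 0.561643
Step 4: R = 10332940.8 * 0.561643 = 5803420.1 m = 5803.4 km

5803.4


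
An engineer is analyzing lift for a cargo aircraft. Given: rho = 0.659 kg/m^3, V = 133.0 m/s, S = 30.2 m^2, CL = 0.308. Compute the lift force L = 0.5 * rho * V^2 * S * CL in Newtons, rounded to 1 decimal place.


Step 1: Calculate dynamic pressure q = 0.5 * 0.659 * 133.0^2 = 0.5 * 0.659 * 17689.0 = 5828.5255 Pa
Step 2: Multiply by wing area and lift coefficient: L = 5828.5255 * 30.2 * 0.308
Step 3: L = 176021.4701 * 0.308 = 54214.6 N

54214.6


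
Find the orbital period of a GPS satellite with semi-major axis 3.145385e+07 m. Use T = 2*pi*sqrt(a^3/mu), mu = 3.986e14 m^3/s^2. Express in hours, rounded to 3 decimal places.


Step 1: a^3 / mu = 3.111870e+22 / 3.986e14 = 7.806999e+07
Step 2: sqrt(7.806999e+07) = 8835.7225 s
Step 3: T = 2*pi * 8835.7225 = 55516.48 s
Step 4: T in hours = 55516.48 / 3600 = 15.421 hours

15.421


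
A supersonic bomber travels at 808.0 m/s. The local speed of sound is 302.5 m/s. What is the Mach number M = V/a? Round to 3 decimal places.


Step 1: M = V / a = 808.0 / 302.5
Step 2: M = 2.671

2.671


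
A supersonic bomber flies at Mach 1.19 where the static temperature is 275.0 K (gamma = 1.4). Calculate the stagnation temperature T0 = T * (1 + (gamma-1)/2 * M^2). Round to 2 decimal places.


Step 1: (gamma-1)/2 = 0.2
Step 2: M^2 = 1.4161
Step 3: 1 + 0.2 * 1.4161 = 1.28322
Step 4: T0 = 275.0 * 1.28322 = 352.89 K

352.89


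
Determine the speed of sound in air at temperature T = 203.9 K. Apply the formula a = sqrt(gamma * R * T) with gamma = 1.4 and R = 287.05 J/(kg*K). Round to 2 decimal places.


Step 1: gamma * R * T = 1.4 * 287.05 * 203.9 = 81941.293
Step 2: a = sqrt(81941.293) = 286.25 m/s

286.25


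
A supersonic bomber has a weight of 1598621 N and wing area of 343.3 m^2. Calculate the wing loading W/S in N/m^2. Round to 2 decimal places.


Step 1: Wing loading = W / S = 1598621 / 343.3
Step 2: Wing loading = 4656.63 N/m^2

4656.63


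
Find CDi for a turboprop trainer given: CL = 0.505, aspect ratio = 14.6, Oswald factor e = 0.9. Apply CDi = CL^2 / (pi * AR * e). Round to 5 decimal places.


Step 1: CL^2 = 0.505^2 = 0.255025
Step 2: pi * AR * e = 3.14159 * 14.6 * 0.9 = 41.280527
Step 3: CDi = 0.255025 / 41.280527 = 0.00618

0.00618


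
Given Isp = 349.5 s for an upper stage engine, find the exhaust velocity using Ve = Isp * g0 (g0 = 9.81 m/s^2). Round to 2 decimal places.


Step 1: Ve = Isp * g0 = 349.5 * 9.81
Step 2: Ve = 3428.60 m/s

3428.60


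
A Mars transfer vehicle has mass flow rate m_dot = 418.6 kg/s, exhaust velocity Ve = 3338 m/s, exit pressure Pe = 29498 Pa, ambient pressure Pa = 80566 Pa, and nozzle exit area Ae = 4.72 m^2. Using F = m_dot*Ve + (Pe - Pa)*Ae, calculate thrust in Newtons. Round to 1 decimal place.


Step 1: Momentum thrust = m_dot * Ve = 418.6 * 3338 = 1397286.8 N
Step 2: Pressure thrust = (Pe - Pa) * Ae = (29498 - 80566) * 4.72 = -241040.96 N
Step 3: Total thrust F = 1397286.8 + -241040.96 = 1156245.8 N

1156245.8


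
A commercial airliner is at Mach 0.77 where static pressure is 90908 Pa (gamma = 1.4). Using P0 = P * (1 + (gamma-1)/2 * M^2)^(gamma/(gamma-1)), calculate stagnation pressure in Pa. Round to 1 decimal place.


Step 1: (gamma-1)/2 * M^2 = 0.2 * 0.5929 = 0.11858
Step 2: 1 + 0.11858 = 1.11858
Step 3: Exponent gamma/(gamma-1) = 3.5
Step 4: P0 = 90908 * 1.11858^3.5 = 134566.4 Pa

134566.4


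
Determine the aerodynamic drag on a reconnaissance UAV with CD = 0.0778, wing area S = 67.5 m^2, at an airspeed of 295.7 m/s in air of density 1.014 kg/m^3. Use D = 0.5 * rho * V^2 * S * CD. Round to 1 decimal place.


Step 1: Dynamic pressure q = 0.5 * 1.014 * 295.7^2 = 44331.3144 Pa
Step 2: Drag D = q * S * CD = 44331.3144 * 67.5 * 0.0778
Step 3: D = 232805.9 N

232805.9


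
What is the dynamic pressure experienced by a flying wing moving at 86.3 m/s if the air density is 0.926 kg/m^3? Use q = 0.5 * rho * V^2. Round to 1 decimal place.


Step 1: V^2 = 86.3^2 = 7447.69
Step 2: q = 0.5 * 0.926 * 7447.69
Step 3: q = 3448.3 Pa

3448.3


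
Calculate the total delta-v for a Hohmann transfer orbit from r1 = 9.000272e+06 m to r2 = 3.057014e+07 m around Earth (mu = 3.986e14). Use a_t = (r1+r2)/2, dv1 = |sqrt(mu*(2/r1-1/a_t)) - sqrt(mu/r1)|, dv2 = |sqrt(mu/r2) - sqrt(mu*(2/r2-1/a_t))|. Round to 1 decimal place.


Step 1: Transfer semi-major axis a_t = (9.000272e+06 + 3.057014e+07) / 2 = 1.978521e+07 m
Step 2: v1 (circular at r1) = sqrt(mu/r1) = 6654.89 m/s
Step 3: v_t1 = sqrt(mu*(2/r1 - 1/a_t)) = 8272.17 m/s
Step 4: dv1 = |8272.17 - 6654.89| = 1617.28 m/s
Step 5: v2 (circular at r2) = 3610.94 m/s, v_t2 = 2435.44 m/s
Step 6: dv2 = |3610.94 - 2435.44| = 1175.5 m/s
Step 7: Total delta-v = 1617.28 + 1175.5 = 2792.8 m/s

2792.8


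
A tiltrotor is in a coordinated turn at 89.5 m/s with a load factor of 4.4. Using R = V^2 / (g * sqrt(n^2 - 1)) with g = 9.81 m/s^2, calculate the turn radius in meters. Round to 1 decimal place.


Step 1: V^2 = 89.5^2 = 8010.25
Step 2: n^2 - 1 = 4.4^2 - 1 = 18.36
Step 3: sqrt(18.36) = 4.284857
Step 4: R = 8010.25 / (9.81 * 4.284857) = 190.6 m

190.6


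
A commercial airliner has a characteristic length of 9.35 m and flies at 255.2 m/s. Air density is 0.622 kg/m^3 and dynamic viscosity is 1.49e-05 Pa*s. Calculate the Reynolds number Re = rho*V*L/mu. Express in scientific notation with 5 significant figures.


Step 1: Numerator = rho * V * L = 0.622 * 255.2 * 9.35 = 1484.16664
Step 2: Re = 1484.16664 / 1.49e-05
Step 3: Re = 9.9608e+07

9.9608e+07


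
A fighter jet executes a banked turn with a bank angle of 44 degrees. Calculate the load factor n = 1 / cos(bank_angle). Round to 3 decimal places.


Step 1: Convert 44 degrees to radians = 0.767945
Step 2: cos(44 deg) = 0.71934
Step 3: n = 1 / 0.71934 = 1.390

1.390


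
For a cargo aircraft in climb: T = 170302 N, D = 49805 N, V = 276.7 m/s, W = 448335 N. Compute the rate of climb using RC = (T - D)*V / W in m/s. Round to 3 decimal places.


Step 1: Excess thrust = T - D = 170302 - 49805 = 120497 N
Step 2: Excess power = 120497 * 276.7 = 33341519.9 W
Step 3: RC = 33341519.9 / 448335 = 74.367 m/s

74.367


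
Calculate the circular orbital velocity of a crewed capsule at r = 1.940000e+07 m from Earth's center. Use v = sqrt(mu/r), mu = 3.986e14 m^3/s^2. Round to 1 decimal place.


Step 1: mu / r = 3.986e14 / 1.940000e+07 = 20546391.7526
Step 2: v = sqrt(20546391.7526) = 4532.8 m/s

4532.8


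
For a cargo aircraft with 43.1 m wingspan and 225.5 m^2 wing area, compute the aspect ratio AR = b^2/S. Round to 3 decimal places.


Step 1: b^2 = 43.1^2 = 1857.61
Step 2: AR = 1857.61 / 225.5 = 8.238

8.238


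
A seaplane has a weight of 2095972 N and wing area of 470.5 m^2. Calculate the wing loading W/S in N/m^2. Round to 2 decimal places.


Step 1: Wing loading = W / S = 2095972 / 470.5
Step 2: Wing loading = 4454.78 N/m^2

4454.78


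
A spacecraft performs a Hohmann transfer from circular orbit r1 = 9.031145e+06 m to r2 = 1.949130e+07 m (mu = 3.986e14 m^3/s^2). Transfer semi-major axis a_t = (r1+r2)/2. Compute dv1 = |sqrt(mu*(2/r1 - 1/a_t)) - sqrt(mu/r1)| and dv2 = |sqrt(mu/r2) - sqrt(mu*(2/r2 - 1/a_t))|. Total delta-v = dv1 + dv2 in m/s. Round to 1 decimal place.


Step 1: Transfer semi-major axis a_t = (9.031145e+06 + 1.949130e+07) / 2 = 1.426122e+07 m
Step 2: v1 (circular at r1) = sqrt(mu/r1) = 6643.5 m/s
Step 3: v_t1 = sqrt(mu*(2/r1 - 1/a_t)) = 7766.75 m/s
Step 4: dv1 = |7766.75 - 6643.5| = 1123.24 m/s
Step 5: v2 (circular at r2) = 4522.18 m/s, v_t2 = 3598.66 m/s
Step 6: dv2 = |4522.18 - 3598.66| = 923.52 m/s
Step 7: Total delta-v = 1123.24 + 923.52 = 2046.8 m/s

2046.8


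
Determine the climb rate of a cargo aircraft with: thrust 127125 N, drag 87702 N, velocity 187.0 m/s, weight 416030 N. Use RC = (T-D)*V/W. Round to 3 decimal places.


Step 1: Excess thrust = T - D = 127125 - 87702 = 39423 N
Step 2: Excess power = 39423 * 187.0 = 7372101.0 W
Step 3: RC = 7372101.0 / 416030 = 17.720 m/s

17.720


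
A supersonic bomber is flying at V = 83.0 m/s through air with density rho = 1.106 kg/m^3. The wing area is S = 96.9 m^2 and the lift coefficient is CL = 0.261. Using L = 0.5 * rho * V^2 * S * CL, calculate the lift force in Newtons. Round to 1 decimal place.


Step 1: Calculate dynamic pressure q = 0.5 * 1.106 * 83.0^2 = 0.5 * 1.106 * 6889.0 = 3809.617 Pa
Step 2: Multiply by wing area and lift coefficient: L = 3809.617 * 96.9 * 0.261
Step 3: L = 369151.8873 * 0.261 = 96348.6 N

96348.6


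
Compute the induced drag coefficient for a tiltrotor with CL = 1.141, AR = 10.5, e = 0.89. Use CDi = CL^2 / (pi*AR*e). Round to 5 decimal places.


Step 1: CL^2 = 1.141^2 = 1.301881
Step 2: pi * AR * e = 3.14159 * 10.5 * 0.89 = 29.358183
Step 3: CDi = 1.301881 / 29.358183 = 0.04434

0.04434


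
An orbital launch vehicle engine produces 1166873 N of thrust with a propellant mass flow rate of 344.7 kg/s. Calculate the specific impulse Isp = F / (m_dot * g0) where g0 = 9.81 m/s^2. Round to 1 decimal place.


Step 1: m_dot * g0 = 344.7 * 9.81 = 3381.51
Step 2: Isp = 1166873 / 3381.51 = 345.1 s

345.1


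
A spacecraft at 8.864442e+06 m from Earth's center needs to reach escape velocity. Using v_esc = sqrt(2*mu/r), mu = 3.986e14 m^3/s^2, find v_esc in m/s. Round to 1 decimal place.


Step 1: 2*mu/r = 2 * 3.986e14 / 8.864442e+06 = 89932338.6627
Step 2: v_esc = sqrt(89932338.6627) = 9483.3 m/s

9483.3


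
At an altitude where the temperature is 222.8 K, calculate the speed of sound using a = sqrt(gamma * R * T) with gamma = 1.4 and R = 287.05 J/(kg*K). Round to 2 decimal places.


Step 1: gamma * R * T = 1.4 * 287.05 * 222.8 = 89536.636
Step 2: a = sqrt(89536.636) = 299.23 m/s

299.23


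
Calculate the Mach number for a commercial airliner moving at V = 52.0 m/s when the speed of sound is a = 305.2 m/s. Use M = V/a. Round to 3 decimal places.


Step 1: M = V / a = 52.0 / 305.2
Step 2: M = 0.170

0.170


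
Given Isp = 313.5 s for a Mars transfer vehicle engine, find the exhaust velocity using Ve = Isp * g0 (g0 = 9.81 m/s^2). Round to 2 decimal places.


Step 1: Ve = Isp * g0 = 313.5 * 9.81
Step 2: Ve = 3075.44 m/s

3075.44


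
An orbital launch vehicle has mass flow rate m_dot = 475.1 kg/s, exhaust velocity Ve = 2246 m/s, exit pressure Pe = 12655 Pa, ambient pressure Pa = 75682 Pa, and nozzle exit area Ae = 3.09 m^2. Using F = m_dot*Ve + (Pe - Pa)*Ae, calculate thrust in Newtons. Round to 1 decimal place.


Step 1: Momentum thrust = m_dot * Ve = 475.1 * 2246 = 1067074.6 N
Step 2: Pressure thrust = (Pe - Pa) * Ae = (12655 - 75682) * 3.09 = -194753.43 N
Step 3: Total thrust F = 1067074.6 + -194753.43 = 872321.2 N

872321.2


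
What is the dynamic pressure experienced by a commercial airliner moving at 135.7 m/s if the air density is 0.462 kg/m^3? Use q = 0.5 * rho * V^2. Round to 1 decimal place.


Step 1: V^2 = 135.7^2 = 18414.49
Step 2: q = 0.5 * 0.462 * 18414.49
Step 3: q = 4253.7 Pa

4253.7


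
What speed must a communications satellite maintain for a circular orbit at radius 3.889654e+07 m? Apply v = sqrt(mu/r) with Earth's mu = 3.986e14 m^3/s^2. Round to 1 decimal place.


Step 1: mu / r = 3.986e14 / 3.889654e+07 = 10247698.1243
Step 2: v = sqrt(10247698.1243) = 3201.2 m/s

3201.2


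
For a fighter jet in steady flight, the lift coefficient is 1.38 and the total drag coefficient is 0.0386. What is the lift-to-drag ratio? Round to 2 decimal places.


Step 1: L/D = CL / CD = 1.38 / 0.0386
Step 2: L/D = 35.75

35.75


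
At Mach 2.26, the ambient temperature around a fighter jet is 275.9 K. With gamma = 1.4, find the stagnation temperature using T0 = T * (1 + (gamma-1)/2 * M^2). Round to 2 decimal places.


Step 1: (gamma-1)/2 = 0.2
Step 2: M^2 = 5.1076
Step 3: 1 + 0.2 * 5.1076 = 2.02152
Step 4: T0 = 275.9 * 2.02152 = 557.74 K

557.74


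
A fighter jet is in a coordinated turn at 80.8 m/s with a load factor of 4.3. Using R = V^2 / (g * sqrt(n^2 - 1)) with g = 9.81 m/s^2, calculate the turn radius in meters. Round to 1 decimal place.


Step 1: V^2 = 80.8^2 = 6528.64
Step 2: n^2 - 1 = 4.3^2 - 1 = 17.49
Step 3: sqrt(17.49) = 4.182105
Step 4: R = 6528.64 / (9.81 * 4.182105) = 159.1 m

159.1


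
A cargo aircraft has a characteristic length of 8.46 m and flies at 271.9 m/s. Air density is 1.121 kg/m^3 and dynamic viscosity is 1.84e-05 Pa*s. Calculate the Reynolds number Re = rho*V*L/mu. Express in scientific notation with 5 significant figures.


Step 1: Numerator = rho * V * L = 1.121 * 271.9 * 8.46 = 2578.607154
Step 2: Re = 2578.607154 / 1.84e-05
Step 3: Re = 1.4014e+08

1.4014e+08


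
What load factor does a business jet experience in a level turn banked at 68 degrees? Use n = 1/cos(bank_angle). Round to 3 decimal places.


Step 1: Convert 68 degrees to radians = 1.186824
Step 2: cos(68 deg) = 0.374607
Step 3: n = 1 / 0.374607 = 2.669

2.669


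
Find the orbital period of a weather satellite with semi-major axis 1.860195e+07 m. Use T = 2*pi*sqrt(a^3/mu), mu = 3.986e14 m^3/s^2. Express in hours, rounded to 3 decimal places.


Step 1: a^3 / mu = 6.436880e+21 / 3.986e14 = 1.614872e+07
Step 2: sqrt(1.614872e+07) = 4018.5471 s
Step 3: T = 2*pi * 4018.5471 = 25249.28 s
Step 4: T in hours = 25249.28 / 3600 = 7.014 hours

7.014


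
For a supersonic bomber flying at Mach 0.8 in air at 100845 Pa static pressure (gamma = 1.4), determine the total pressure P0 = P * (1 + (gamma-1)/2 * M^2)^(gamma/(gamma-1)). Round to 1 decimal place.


Step 1: (gamma-1)/2 * M^2 = 0.2 * 0.64 = 0.128
Step 2: 1 + 0.128 = 1.128
Step 3: Exponent gamma/(gamma-1) = 3.5
Step 4: P0 = 100845 * 1.128^3.5 = 153722.1 Pa

153722.1


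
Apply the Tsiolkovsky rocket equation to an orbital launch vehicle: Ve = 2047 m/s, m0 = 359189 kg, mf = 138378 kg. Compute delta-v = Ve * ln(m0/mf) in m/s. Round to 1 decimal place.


Step 1: Mass ratio m0/mf = 359189 / 138378 = 2.595709
Step 2: ln(2.595709) = 0.95386
Step 3: delta-v = 2047 * 0.95386 = 1952.6 m/s

1952.6


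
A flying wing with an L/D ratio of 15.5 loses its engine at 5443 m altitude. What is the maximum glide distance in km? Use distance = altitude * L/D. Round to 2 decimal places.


Step 1: Glide distance = altitude * L/D = 5443 * 15.5 = 84366.5 m
Step 2: Convert to km: 84366.5 / 1000 = 84.37 km

84.37


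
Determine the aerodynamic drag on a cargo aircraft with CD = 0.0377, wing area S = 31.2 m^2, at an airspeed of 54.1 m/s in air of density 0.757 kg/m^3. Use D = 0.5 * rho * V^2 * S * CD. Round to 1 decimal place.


Step 1: Dynamic pressure q = 0.5 * 0.757 * 54.1^2 = 1107.7976 Pa
Step 2: Drag D = q * S * CD = 1107.7976 * 31.2 * 0.0377
Step 3: D = 1303.0 N

1303.0


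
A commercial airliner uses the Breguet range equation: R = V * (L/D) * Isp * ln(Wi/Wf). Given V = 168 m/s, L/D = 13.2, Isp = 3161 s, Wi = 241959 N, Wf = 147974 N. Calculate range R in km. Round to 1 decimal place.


Step 1: Coefficient = V * (L/D) * Isp = 168 * 13.2 * 3161 = 7009833.6 m
Step 2: Wi/Wf = 241959 / 147974 = 1.635145
Step 3: ln(1.635145) = 0.491732
Step 4: R = 7009833.6 * 0.491732 = 3446957.4 m = 3447.0 km

3447.0


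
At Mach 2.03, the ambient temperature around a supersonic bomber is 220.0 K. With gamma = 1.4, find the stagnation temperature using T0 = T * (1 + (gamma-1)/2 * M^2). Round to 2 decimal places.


Step 1: (gamma-1)/2 = 0.2
Step 2: M^2 = 4.1209
Step 3: 1 + 0.2 * 4.1209 = 1.82418
Step 4: T0 = 220.0 * 1.82418 = 401.32 K

401.32


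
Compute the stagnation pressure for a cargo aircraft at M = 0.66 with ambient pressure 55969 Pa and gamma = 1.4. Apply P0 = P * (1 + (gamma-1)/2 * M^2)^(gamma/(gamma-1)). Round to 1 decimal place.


Step 1: (gamma-1)/2 * M^2 = 0.2 * 0.4356 = 0.08712
Step 2: 1 + 0.08712 = 1.08712
Step 3: Exponent gamma/(gamma-1) = 3.5
Step 4: P0 = 55969 * 1.08712^3.5 = 74975.4 Pa

74975.4


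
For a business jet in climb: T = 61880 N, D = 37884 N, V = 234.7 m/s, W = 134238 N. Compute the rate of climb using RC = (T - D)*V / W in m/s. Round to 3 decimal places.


Step 1: Excess thrust = T - D = 61880 - 37884 = 23996 N
Step 2: Excess power = 23996 * 234.7 = 5631861.2 W
Step 3: RC = 5631861.2 / 134238 = 41.954 m/s

41.954


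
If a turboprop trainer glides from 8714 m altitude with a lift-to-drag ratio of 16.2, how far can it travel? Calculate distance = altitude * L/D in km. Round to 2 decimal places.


Step 1: Glide distance = altitude * L/D = 8714 * 16.2 = 141166.8 m
Step 2: Convert to km: 141166.8 / 1000 = 141.17 km

141.17


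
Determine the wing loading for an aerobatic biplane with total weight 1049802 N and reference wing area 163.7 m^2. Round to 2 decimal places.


Step 1: Wing loading = W / S = 1049802 / 163.7
Step 2: Wing loading = 6412.96 N/m^2

6412.96


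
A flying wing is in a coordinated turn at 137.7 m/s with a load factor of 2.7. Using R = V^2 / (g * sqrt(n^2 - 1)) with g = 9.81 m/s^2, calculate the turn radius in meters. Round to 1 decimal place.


Step 1: V^2 = 137.7^2 = 18961.29
Step 2: n^2 - 1 = 2.7^2 - 1 = 6.29
Step 3: sqrt(6.29) = 2.507987
Step 4: R = 18961.29 / (9.81 * 2.507987) = 770.7 m

770.7


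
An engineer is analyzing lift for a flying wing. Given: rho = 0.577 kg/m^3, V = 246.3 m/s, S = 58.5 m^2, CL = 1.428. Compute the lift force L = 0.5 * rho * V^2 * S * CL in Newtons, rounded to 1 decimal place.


Step 1: Calculate dynamic pressure q = 0.5 * 0.577 * 246.3^2 = 0.5 * 0.577 * 60663.69 = 17501.4746 Pa
Step 2: Multiply by wing area and lift coefficient: L = 17501.4746 * 58.5 * 1.428
Step 3: L = 1023836.2621 * 1.428 = 1462038.2 N

1462038.2


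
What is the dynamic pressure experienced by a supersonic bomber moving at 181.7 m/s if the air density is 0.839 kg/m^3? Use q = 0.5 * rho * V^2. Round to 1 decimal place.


Step 1: V^2 = 181.7^2 = 33014.89
Step 2: q = 0.5 * 0.839 * 33014.89
Step 3: q = 13849.7 Pa

13849.7


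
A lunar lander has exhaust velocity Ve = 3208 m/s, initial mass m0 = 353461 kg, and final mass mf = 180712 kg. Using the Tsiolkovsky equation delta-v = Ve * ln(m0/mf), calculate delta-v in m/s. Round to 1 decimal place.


Step 1: Mass ratio m0/mf = 353461 / 180712 = 1.955935
Step 2: ln(1.955935) = 0.670869
Step 3: delta-v = 3208 * 0.670869 = 2152.1 m/s

2152.1


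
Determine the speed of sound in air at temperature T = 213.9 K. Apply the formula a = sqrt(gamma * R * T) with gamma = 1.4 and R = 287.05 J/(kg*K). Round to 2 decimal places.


Step 1: gamma * R * T = 1.4 * 287.05 * 213.9 = 85959.993
Step 2: a = sqrt(85959.993) = 293.19 m/s

293.19


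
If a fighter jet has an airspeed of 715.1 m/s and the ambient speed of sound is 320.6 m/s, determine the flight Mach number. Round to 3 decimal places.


Step 1: M = V / a = 715.1 / 320.6
Step 2: M = 2.231

2.231


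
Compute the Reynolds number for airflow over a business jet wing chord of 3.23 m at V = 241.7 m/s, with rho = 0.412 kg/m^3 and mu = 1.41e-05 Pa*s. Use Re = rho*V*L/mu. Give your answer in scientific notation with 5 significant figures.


Step 1: Numerator = rho * V * L = 0.412 * 241.7 * 3.23 = 321.644692
Step 2: Re = 321.644692 / 1.41e-05
Step 3: Re = 2.2812e+07

2.2812e+07


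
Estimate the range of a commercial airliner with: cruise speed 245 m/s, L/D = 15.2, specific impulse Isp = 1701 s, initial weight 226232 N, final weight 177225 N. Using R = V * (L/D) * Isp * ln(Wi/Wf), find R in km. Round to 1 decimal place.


Step 1: Coefficient = V * (L/D) * Isp = 245 * 15.2 * 1701 = 6334524.0 m
Step 2: Wi/Wf = 226232 / 177225 = 1.276524
Step 3: ln(1.276524) = 0.244141
Step 4: R = 6334524.0 * 0.244141 = 1546516.5 m = 1546.5 km

1546.5


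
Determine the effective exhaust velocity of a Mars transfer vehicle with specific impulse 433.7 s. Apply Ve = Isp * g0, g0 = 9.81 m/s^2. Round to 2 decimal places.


Step 1: Ve = Isp * g0 = 433.7 * 9.81
Step 2: Ve = 4254.60 m/s

4254.60


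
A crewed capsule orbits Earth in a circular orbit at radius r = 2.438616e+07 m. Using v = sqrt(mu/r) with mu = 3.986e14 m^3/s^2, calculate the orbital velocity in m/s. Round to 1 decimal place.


Step 1: mu / r = 3.986e14 / 2.438616e+07 = 16345336.8632
Step 2: v = sqrt(16345336.8632) = 4042.9 m/s

4042.9


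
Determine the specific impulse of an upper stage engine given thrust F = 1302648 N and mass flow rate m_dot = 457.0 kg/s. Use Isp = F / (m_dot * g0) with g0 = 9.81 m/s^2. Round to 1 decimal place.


Step 1: m_dot * g0 = 457.0 * 9.81 = 4483.17
Step 2: Isp = 1302648 / 4483.17 = 290.6 s

290.6


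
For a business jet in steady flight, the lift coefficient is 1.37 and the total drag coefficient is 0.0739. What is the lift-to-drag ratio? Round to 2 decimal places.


Step 1: L/D = CL / CD = 1.37 / 0.0739
Step 2: L/D = 18.54

18.54


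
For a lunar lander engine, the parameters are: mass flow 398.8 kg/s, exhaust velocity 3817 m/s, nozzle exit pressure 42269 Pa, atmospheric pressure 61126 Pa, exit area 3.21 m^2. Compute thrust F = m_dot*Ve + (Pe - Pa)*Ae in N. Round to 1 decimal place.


Step 1: Momentum thrust = m_dot * Ve = 398.8 * 3817 = 1522219.6 N
Step 2: Pressure thrust = (Pe - Pa) * Ae = (42269 - 61126) * 3.21 = -60530.97 N
Step 3: Total thrust F = 1522219.6 + -60530.97 = 1461688.6 N

1461688.6


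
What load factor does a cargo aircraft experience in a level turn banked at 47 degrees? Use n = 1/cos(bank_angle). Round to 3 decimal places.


Step 1: Convert 47 degrees to radians = 0.820305
Step 2: cos(47 deg) = 0.681998
Step 3: n = 1 / 0.681998 = 1.466

1.466


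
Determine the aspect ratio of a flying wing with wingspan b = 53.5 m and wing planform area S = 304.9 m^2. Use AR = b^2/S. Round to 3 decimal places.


Step 1: b^2 = 53.5^2 = 2862.25
Step 2: AR = 2862.25 / 304.9 = 9.388

9.388


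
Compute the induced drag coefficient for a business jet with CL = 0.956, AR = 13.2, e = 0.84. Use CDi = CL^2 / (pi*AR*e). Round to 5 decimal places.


Step 1: CL^2 = 0.956^2 = 0.913936
Step 2: pi * AR * e = 3.14159 * 13.2 * 0.84 = 34.833979
Step 3: CDi = 0.913936 / 34.833979 = 0.02624

0.02624


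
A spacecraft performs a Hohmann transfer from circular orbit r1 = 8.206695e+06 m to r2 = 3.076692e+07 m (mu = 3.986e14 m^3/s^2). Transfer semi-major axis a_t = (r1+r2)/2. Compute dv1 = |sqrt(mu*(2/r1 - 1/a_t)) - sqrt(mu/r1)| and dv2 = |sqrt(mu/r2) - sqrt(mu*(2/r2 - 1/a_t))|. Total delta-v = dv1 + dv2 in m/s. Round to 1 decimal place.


Step 1: Transfer semi-major axis a_t = (8.206695e+06 + 3.076692e+07) / 2 = 1.948681e+07 m
Step 2: v1 (circular at r1) = sqrt(mu/r1) = 6969.23 m/s
Step 3: v_t1 = sqrt(mu*(2/r1 - 1/a_t)) = 8757.02 m/s
Step 4: dv1 = |8757.02 - 6969.23| = 1787.79 m/s
Step 5: v2 (circular at r2) = 3599.37 m/s, v_t2 = 2335.83 m/s
Step 6: dv2 = |3599.37 - 2335.83| = 1263.55 m/s
Step 7: Total delta-v = 1787.79 + 1263.55 = 3051.3 m/s

3051.3


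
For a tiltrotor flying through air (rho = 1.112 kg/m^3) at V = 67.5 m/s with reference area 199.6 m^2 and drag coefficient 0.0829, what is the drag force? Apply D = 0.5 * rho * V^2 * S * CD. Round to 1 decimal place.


Step 1: Dynamic pressure q = 0.5 * 1.112 * 67.5^2 = 2533.275 Pa
Step 2: Drag D = q * S * CD = 2533.275 * 199.6 * 0.0829
Step 3: D = 41917.7 N

41917.7


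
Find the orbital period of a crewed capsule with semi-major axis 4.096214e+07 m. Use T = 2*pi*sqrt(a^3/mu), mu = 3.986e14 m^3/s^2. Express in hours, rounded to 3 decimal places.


Step 1: a^3 / mu = 6.873025e+22 / 3.986e14 = 1.724291e+08
Step 2: sqrt(1.724291e+08) = 13131.227 s
Step 3: T = 2*pi * 13131.227 = 82505.93 s
Step 4: T in hours = 82505.93 / 3600 = 22.918 hours

22.918


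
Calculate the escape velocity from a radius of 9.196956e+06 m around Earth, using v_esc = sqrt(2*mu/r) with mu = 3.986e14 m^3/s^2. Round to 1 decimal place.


Step 1: 2*mu/r = 2 * 3.986e14 / 9.196956e+06 = 86680853.9695
Step 2: v_esc = sqrt(86680853.9695) = 9310.3 m/s

9310.3


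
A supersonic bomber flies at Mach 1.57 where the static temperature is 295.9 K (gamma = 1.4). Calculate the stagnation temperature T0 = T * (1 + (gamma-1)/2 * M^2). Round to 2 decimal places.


Step 1: (gamma-1)/2 = 0.2
Step 2: M^2 = 2.4649
Step 3: 1 + 0.2 * 2.4649 = 1.49298
Step 4: T0 = 295.9 * 1.49298 = 441.77 K

441.77


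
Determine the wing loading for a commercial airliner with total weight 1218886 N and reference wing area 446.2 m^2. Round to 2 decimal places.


Step 1: Wing loading = W / S = 1218886 / 446.2
Step 2: Wing loading = 2731.70 N/m^2

2731.70


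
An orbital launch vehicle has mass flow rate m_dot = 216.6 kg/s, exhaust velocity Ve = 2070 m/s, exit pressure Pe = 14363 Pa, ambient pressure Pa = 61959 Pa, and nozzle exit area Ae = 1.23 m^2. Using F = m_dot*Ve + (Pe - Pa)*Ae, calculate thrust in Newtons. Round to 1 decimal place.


Step 1: Momentum thrust = m_dot * Ve = 216.6 * 2070 = 448362.0 N
Step 2: Pressure thrust = (Pe - Pa) * Ae = (14363 - 61959) * 1.23 = -58543.08 N
Step 3: Total thrust F = 448362.0 + -58543.08 = 389818.9 N

389818.9


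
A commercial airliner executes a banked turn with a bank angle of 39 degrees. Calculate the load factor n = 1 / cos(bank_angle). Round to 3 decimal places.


Step 1: Convert 39 degrees to radians = 0.680678
Step 2: cos(39 deg) = 0.777146
Step 3: n = 1 / 0.777146 = 1.287

1.287


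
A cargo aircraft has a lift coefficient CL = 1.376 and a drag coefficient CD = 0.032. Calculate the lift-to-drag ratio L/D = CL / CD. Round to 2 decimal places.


Step 1: L/D = CL / CD = 1.376 / 0.032
Step 2: L/D = 43.00

43.00


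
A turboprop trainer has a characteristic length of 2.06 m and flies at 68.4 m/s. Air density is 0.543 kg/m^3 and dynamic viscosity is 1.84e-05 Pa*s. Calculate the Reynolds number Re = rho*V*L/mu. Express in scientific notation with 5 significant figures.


Step 1: Numerator = rho * V * L = 0.543 * 68.4 * 2.06 = 76.510872
Step 2: Re = 76.510872 / 1.84e-05
Step 3: Re = 4.1582e+06

4.1582e+06


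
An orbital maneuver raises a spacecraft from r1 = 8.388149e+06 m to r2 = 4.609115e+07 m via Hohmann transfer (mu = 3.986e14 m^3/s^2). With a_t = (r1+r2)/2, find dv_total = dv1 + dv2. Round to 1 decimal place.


Step 1: Transfer semi-major axis a_t = (8.388149e+06 + 4.609115e+07) / 2 = 2.723965e+07 m
Step 2: v1 (circular at r1) = sqrt(mu/r1) = 6893.43 m/s
Step 3: v_t1 = sqrt(mu*(2/r1 - 1/a_t)) = 8966.93 m/s
Step 4: dv1 = |8966.93 - 6893.43| = 2073.49 m/s
Step 5: v2 (circular at r2) = 2940.76 m/s, v_t2 = 1631.89 m/s
Step 6: dv2 = |2940.76 - 1631.89| = 1308.87 m/s
Step 7: Total delta-v = 2073.49 + 1308.87 = 3382.4 m/s

3382.4


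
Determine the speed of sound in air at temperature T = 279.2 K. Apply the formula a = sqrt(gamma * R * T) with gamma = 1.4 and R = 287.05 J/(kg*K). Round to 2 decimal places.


Step 1: gamma * R * T = 1.4 * 287.05 * 279.2 = 112202.104
Step 2: a = sqrt(112202.104) = 334.97 m/s

334.97


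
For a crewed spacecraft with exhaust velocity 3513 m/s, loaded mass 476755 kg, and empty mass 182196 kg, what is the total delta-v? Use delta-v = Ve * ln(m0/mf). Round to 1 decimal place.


Step 1: Mass ratio m0/mf = 476755 / 182196 = 2.616715
Step 2: ln(2.616715) = 0.96192
Step 3: delta-v = 3513 * 0.96192 = 3379.2 m/s

3379.2


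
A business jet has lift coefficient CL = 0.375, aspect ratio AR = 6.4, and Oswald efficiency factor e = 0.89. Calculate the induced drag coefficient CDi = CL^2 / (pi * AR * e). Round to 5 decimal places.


Step 1: CL^2 = 0.375^2 = 0.140625
Step 2: pi * AR * e = 3.14159 * 6.4 * 0.89 = 17.894512
Step 3: CDi = 0.140625 / 17.894512 = 0.00786

0.00786


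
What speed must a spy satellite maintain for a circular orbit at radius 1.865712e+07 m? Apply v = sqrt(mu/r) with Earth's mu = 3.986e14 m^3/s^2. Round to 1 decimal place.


Step 1: mu / r = 3.986e14 / 1.865712e+07 = 21364497.8432
Step 2: v = sqrt(21364497.8432) = 4622.2 m/s

4622.2


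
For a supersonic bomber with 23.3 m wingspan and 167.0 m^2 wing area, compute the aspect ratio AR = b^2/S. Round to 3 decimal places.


Step 1: b^2 = 23.3^2 = 542.89
Step 2: AR = 542.89 / 167.0 = 3.251

3.251


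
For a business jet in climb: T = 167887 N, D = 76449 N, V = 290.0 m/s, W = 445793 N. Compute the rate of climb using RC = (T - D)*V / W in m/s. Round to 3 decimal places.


Step 1: Excess thrust = T - D = 167887 - 76449 = 91438 N
Step 2: Excess power = 91438 * 290.0 = 26517020.0 W
Step 3: RC = 26517020.0 / 445793 = 59.483 m/s

59.483


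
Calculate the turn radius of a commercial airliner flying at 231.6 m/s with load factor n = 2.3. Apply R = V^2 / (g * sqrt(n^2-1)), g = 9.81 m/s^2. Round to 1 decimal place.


Step 1: V^2 = 231.6^2 = 53638.56
Step 2: n^2 - 1 = 2.3^2 - 1 = 4.29
Step 3: sqrt(4.29) = 2.071232
Step 4: R = 53638.56 / (9.81 * 2.071232) = 2639.9 m

2639.9


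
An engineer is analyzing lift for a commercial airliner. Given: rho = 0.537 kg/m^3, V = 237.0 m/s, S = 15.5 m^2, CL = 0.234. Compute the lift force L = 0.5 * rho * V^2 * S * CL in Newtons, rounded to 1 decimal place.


Step 1: Calculate dynamic pressure q = 0.5 * 0.537 * 237.0^2 = 0.5 * 0.537 * 56169.0 = 15081.3765 Pa
Step 2: Multiply by wing area and lift coefficient: L = 15081.3765 * 15.5 * 0.234
Step 3: L = 233761.3357 * 0.234 = 54700.2 N

54700.2


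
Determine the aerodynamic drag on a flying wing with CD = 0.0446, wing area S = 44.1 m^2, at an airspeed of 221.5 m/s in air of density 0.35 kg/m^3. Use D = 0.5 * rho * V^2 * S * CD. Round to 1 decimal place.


Step 1: Dynamic pressure q = 0.5 * 0.35 * 221.5^2 = 8585.8937 Pa
Step 2: Drag D = q * S * CD = 8585.8937 * 44.1 * 0.0446
Step 3: D = 16887.3 N

16887.3


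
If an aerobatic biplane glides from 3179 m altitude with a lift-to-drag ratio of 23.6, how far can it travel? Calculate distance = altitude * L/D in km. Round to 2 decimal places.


Step 1: Glide distance = altitude * L/D = 3179 * 23.6 = 75024.4 m
Step 2: Convert to km: 75024.4 / 1000 = 75.02 km

75.02
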